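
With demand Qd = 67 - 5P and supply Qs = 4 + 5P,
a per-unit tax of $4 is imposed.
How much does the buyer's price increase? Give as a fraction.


With a per-unit tax, the buyer's price increase depends on relative slopes.
Supply slope: d = 5, Demand slope: b = 5
Buyer's price increase = d * tax / (b + d)
= 5 * 4 / (5 + 5)
= 20 / 10 = 2

2


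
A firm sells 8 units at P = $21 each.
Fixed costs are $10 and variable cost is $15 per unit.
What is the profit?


Total Revenue = P * Q = 21 * 8 = $168
Total Cost = FC + VC*Q = 10 + 15*8 = $130
Profit = TR - TC = 168 - 130 = $38

$38


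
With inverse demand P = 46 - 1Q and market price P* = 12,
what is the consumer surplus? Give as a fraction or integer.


Maximum willingness to pay (at Q=0): P_max = 46
Quantity demanded at P* = 12:
Q* = (46 - 12)/1 = 34
CS = (1/2) * Q* * (P_max - P*)
CS = (1/2) * 34 * (46 - 12)
CS = (1/2) * 34 * 34 = 578

578


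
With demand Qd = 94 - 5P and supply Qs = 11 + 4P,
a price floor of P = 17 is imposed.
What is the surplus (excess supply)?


At P = 17:
Qd = 94 - 5*17 = 9
Qs = 11 + 4*17 = 79
Surplus = Qs - Qd = 79 - 9 = 70

70


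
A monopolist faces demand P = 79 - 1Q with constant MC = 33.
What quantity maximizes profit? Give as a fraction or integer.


TR = P*Q = (79 - 1Q)Q = 79Q - 1Q^2
MR = dTR/dQ = 79 - 2Q
Set MR = MC:
79 - 2Q = 33
46 = 2Q
Q* = 46/2 = 23

23


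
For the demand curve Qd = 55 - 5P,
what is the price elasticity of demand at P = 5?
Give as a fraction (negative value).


dQ/dP = -5
At P = 5: Q = 55 - 5*5 = 30
E = (dQ/dP)(P/Q) = (-5)(5/30) = -5/6

-5/6


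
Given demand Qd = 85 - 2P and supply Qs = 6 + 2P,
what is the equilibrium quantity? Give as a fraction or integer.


First find equilibrium price:
85 - 2P = 6 + 2P
P* = 79/4 = 79/4
Then substitute into demand:
Q* = 85 - 2 * 79/4 = 91/2

91/2


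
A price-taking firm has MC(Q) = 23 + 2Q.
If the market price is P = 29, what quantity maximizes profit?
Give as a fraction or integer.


In perfect competition, profit is maximized where P = MC.
29 = 23 + 2Q
6 = 2Q
Q* = 6/2 = 3

3


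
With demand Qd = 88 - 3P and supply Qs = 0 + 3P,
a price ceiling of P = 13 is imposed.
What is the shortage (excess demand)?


At P = 13:
Qd = 88 - 3*13 = 49
Qs = 0 + 3*13 = 39
Shortage = Qd - Qs = 49 - 39 = 10

10


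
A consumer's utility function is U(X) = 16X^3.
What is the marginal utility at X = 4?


MU = dU/dX = 16*3*X^(3-1)
MU = 48*X^2
At X = 4:
MU = 48 * 4^2
MU = 48 * 16 = 768

768


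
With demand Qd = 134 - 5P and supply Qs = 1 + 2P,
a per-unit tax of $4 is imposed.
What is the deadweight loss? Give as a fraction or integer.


Pre-tax equilibrium quantity: Q* = 39
Post-tax equilibrium quantity: Q_tax = 233/7
Reduction in quantity: Q* - Q_tax = 40/7
DWL = (1/2) * tax * (Q* - Q_tax)
DWL = (1/2) * 4 * 40/7 = 80/7

80/7


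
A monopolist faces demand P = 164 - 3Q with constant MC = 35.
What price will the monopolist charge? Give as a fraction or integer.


MR = 164 - 6Q
Set MR = MC: 164 - 6Q = 35
Q* = 43/2
Substitute into demand:
P* = 164 - 3*43/2 = 199/2

199/2


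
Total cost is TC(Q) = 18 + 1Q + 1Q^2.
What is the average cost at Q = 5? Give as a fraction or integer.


TC(5) = 18 + 1*5 + 1*5^2
TC(5) = 18 + 5 + 25 = 48
AC = TC/Q = 48/5 = 48/5

48/5


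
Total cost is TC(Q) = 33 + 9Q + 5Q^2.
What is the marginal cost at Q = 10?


MC = dTC/dQ = 9 + 2*5*Q
At Q = 10:
MC = 9 + 10*10
MC = 9 + 100 = 109

109


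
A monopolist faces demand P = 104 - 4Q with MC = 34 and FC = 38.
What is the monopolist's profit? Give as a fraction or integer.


MR = MC: 104 - 8Q = 34
Q* = 35/4
P* = 104 - 4*35/4 = 69
Profit = (P* - MC)*Q* - FC
= (69 - 34)*35/4 - 38
= 35*35/4 - 38
= 1225/4 - 38 = 1073/4

1073/4


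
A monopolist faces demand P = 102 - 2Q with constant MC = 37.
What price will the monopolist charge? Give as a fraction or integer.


MR = 102 - 4Q
Set MR = MC: 102 - 4Q = 37
Q* = 65/4
Substitute into demand:
P* = 102 - 2*65/4 = 139/2

139/2


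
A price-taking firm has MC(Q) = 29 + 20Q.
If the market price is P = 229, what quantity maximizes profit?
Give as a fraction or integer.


In perfect competition, profit is maximized where P = MC.
229 = 29 + 20Q
200 = 20Q
Q* = 200/20 = 10

10


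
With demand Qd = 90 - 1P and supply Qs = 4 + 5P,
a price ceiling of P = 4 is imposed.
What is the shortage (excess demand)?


At P = 4:
Qd = 90 - 1*4 = 86
Qs = 4 + 5*4 = 24
Shortage = Qd - Qs = 86 - 24 = 62

62


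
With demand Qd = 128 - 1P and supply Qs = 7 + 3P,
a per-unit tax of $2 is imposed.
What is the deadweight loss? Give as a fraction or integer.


Pre-tax equilibrium quantity: Q* = 391/4
Post-tax equilibrium quantity: Q_tax = 385/4
Reduction in quantity: Q* - Q_tax = 3/2
DWL = (1/2) * tax * (Q* - Q_tax)
DWL = (1/2) * 2 * 3/2 = 3/2

3/2


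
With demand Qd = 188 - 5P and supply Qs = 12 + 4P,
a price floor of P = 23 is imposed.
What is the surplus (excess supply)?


At P = 23:
Qd = 188 - 5*23 = 73
Qs = 12 + 4*23 = 104
Surplus = Qs - Qd = 104 - 73 = 31

31


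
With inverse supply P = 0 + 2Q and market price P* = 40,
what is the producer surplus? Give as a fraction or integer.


Minimum supply price (at Q=0): P_min = 0
Quantity supplied at P* = 40:
Q* = (40 - 0)/2 = 20
PS = (1/2) * Q* * (P* - P_min)
PS = (1/2) * 20 * (40 - 0)
PS = (1/2) * 20 * 40 = 400

400


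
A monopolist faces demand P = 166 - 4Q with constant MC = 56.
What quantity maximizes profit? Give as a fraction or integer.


TR = P*Q = (166 - 4Q)Q = 166Q - 4Q^2
MR = dTR/dQ = 166 - 8Q
Set MR = MC:
166 - 8Q = 56
110 = 8Q
Q* = 110/8 = 55/4

55/4


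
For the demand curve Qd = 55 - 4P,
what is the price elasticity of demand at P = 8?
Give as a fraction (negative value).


dQ/dP = -4
At P = 8: Q = 55 - 4*8 = 23
E = (dQ/dP)(P/Q) = (-4)(8/23) = -32/23

-32/23


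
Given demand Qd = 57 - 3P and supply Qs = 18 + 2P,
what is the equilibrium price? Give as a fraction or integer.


At equilibrium, Qd = Qs.
57 - 3P = 18 + 2P
57 - 18 = 3P + 2P
39 = 5P
P* = 39/5 = 39/5

39/5


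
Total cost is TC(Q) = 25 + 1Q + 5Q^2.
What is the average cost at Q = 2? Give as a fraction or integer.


TC(2) = 25 + 1*2 + 5*2^2
TC(2) = 25 + 2 + 20 = 47
AC = TC/Q = 47/2 = 47/2

47/2


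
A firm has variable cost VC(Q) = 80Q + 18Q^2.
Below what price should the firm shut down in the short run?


AVC(Q) = VC(Q)/Q = 80 + 18Q
AVC is increasing in Q, so minimum AVC is at Q -> 0+.
Min AVC = 80
The firm should shut down if P < 80.

80


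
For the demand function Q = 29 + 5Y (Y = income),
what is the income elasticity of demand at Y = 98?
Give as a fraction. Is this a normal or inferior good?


dQ/dY = 5
At Y = 98: Q = 29 + 5*98 = 519
Ey = (dQ/dY)(Y/Q) = 5 * 98 / 519 = 490/519
Since Ey > 0, this is a normal good.

490/519 (normal good)


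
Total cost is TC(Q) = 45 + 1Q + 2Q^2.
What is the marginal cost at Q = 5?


MC = dTC/dQ = 1 + 2*2*Q
At Q = 5:
MC = 1 + 4*5
MC = 1 + 20 = 21

21


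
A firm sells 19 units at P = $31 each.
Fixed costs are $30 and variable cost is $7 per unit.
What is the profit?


Total Revenue = P * Q = 31 * 19 = $589
Total Cost = FC + VC*Q = 30 + 7*19 = $163
Profit = TR - TC = 589 - 163 = $426

$426


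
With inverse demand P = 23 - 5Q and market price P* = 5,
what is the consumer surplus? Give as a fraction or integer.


Maximum willingness to pay (at Q=0): P_max = 23
Quantity demanded at P* = 5:
Q* = (23 - 5)/5 = 18/5
CS = (1/2) * Q* * (P_max - P*)
CS = (1/2) * 18/5 * (23 - 5)
CS = (1/2) * 18/5 * 18 = 162/5

162/5


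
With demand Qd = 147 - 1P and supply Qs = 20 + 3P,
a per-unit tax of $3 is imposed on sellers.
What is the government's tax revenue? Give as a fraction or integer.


With tax on sellers, new supply: Qs' = 20 + 3(P - 3)
= 11 + 3P
New equilibrium quantity:
Q_new = 113
Tax revenue = tax * Q_new = 3 * 113 = 339

339


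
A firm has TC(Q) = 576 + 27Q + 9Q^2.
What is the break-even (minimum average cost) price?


AC(Q) = 576/Q + 27 + 9Q
To minimize: dAC/dQ = -576/Q^2 + 9 = 0
Q^2 = 576/9 = 64
Q* = 8
Min AC = 576/8 + 27 + 9*8
Min AC = 72 + 27 + 72 = 171

171


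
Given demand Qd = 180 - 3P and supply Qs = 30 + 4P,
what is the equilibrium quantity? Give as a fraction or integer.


First find equilibrium price:
180 - 3P = 30 + 4P
P* = 150/7 = 150/7
Then substitute into demand:
Q* = 180 - 3 * 150/7 = 810/7

810/7


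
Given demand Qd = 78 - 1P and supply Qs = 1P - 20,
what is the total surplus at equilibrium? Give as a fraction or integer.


Find equilibrium: 78 - 1P = 1P - 20
78 + 20 = 2P
P* = 98/2 = 49
Q* = 1*49 - 20 = 29
Inverse demand: P = 78 - Q/1, so P_max = 78
Inverse supply: P = 20 + Q/1, so P_min = 20
CS = (1/2) * 29 * (78 - 49) = 841/2
PS = (1/2) * 29 * (49 - 20) = 841/2
TS = CS + PS = 841/2 + 841/2 = 841

841


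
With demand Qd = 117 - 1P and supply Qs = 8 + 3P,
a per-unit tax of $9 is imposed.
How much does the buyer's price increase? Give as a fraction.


With a per-unit tax, the buyer's price increase depends on relative slopes.
Supply slope: d = 3, Demand slope: b = 1
Buyer's price increase = d * tax / (b + d)
= 3 * 9 / (1 + 3)
= 27 / 4 = 27/4

27/4


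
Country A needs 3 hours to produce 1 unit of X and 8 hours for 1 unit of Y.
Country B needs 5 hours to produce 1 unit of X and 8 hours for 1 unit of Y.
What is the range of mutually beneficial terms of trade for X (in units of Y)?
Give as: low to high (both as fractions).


Opportunity cost of X for Country A = hours_X / hours_Y = 3/8 = 3/8 units of Y
Opportunity cost of X for Country B = hours_X / hours_Y = 5/8 = 5/8 units of Y
Terms of trade must be between the two opportunity costs.
Range: 3/8 to 5/8

3/8 to 5/8


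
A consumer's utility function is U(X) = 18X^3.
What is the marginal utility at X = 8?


MU = dU/dX = 18*3*X^(3-1)
MU = 54*X^2
At X = 8:
MU = 54 * 8^2
MU = 54 * 64 = 3456

3456


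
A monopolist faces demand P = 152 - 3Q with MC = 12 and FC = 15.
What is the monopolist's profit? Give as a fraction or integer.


MR = MC: 152 - 6Q = 12
Q* = 70/3
P* = 152 - 3*70/3 = 82
Profit = (P* - MC)*Q* - FC
= (82 - 12)*70/3 - 15
= 70*70/3 - 15
= 4900/3 - 15 = 4855/3

4855/3


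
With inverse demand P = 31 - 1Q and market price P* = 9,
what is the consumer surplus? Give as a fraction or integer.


Maximum willingness to pay (at Q=0): P_max = 31
Quantity demanded at P* = 9:
Q* = (31 - 9)/1 = 22
CS = (1/2) * Q* * (P_max - P*)
CS = (1/2) * 22 * (31 - 9)
CS = (1/2) * 22 * 22 = 242

242


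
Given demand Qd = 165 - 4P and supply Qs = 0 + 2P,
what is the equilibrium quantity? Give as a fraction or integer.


First find equilibrium price:
165 - 4P = 0 + 2P
P* = 165/6 = 55/2
Then substitute into demand:
Q* = 165 - 4 * 55/2 = 55

55


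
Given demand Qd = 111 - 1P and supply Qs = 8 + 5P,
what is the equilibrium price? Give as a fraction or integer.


At equilibrium, Qd = Qs.
111 - 1P = 8 + 5P
111 - 8 = 1P + 5P
103 = 6P
P* = 103/6 = 103/6

103/6


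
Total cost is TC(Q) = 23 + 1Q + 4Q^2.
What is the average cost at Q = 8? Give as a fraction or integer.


TC(8) = 23 + 1*8 + 4*8^2
TC(8) = 23 + 8 + 256 = 287
AC = TC/Q = 287/8 = 287/8

287/8


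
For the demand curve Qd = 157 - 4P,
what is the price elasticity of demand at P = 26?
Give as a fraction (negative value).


dQ/dP = -4
At P = 26: Q = 157 - 4*26 = 53
E = (dQ/dP)(P/Q) = (-4)(26/53) = -104/53

-104/53


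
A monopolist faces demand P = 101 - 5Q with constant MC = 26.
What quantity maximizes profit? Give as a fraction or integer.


TR = P*Q = (101 - 5Q)Q = 101Q - 5Q^2
MR = dTR/dQ = 101 - 10Q
Set MR = MC:
101 - 10Q = 26
75 = 10Q
Q* = 75/10 = 15/2

15/2


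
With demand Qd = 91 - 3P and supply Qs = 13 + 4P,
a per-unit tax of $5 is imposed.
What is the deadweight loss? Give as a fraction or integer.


Pre-tax equilibrium quantity: Q* = 403/7
Post-tax equilibrium quantity: Q_tax = 49
Reduction in quantity: Q* - Q_tax = 60/7
DWL = (1/2) * tax * (Q* - Q_tax)
DWL = (1/2) * 5 * 60/7 = 150/7

150/7


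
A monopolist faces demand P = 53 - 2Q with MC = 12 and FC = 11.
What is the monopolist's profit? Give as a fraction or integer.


MR = MC: 53 - 4Q = 12
Q* = 41/4
P* = 53 - 2*41/4 = 65/2
Profit = (P* - MC)*Q* - FC
= (65/2 - 12)*41/4 - 11
= 41/2*41/4 - 11
= 1681/8 - 11 = 1593/8

1593/8


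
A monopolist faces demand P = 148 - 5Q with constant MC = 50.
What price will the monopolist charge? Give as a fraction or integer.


MR = 148 - 10Q
Set MR = MC: 148 - 10Q = 50
Q* = 49/5
Substitute into demand:
P* = 148 - 5*49/5 = 99

99


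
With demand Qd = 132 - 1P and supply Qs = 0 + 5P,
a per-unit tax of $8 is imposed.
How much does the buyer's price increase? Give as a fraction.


With a per-unit tax, the buyer's price increase depends on relative slopes.
Supply slope: d = 5, Demand slope: b = 1
Buyer's price increase = d * tax / (b + d)
= 5 * 8 / (1 + 5)
= 40 / 6 = 20/3

20/3


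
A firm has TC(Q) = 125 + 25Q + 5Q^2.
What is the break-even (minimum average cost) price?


AC(Q) = 125/Q + 25 + 5Q
To minimize: dAC/dQ = -125/Q^2 + 5 = 0
Q^2 = 125/5 = 25
Q* = 5
Min AC = 125/5 + 25 + 5*5
Min AC = 25 + 25 + 25 = 75

75


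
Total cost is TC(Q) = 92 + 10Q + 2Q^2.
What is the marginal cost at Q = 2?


MC = dTC/dQ = 10 + 2*2*Q
At Q = 2:
MC = 10 + 4*2
MC = 10 + 8 = 18

18


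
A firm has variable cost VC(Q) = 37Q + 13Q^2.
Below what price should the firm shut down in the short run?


AVC(Q) = VC(Q)/Q = 37 + 13Q
AVC is increasing in Q, so minimum AVC is at Q -> 0+.
Min AVC = 37
The firm should shut down if P < 37.

37


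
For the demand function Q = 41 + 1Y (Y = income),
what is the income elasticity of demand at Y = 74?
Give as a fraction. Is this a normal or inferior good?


dQ/dY = 1
At Y = 74: Q = 41 + 1*74 = 115
Ey = (dQ/dY)(Y/Q) = 1 * 74 / 115 = 74/115
Since Ey > 0, this is a normal good.

74/115 (normal good)


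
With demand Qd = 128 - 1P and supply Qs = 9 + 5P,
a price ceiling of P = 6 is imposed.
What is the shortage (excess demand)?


At P = 6:
Qd = 128 - 1*6 = 122
Qs = 9 + 5*6 = 39
Shortage = Qd - Qs = 122 - 39 = 83

83


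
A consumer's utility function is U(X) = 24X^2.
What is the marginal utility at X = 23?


MU = dU/dX = 24*2*X^(2-1)
MU = 48*X^1
At X = 23:
MU = 48 * 23^1
MU = 48 * 23 = 1104

1104


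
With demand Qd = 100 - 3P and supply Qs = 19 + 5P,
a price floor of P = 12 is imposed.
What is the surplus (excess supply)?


At P = 12:
Qd = 100 - 3*12 = 64
Qs = 19 + 5*12 = 79
Surplus = Qs - Qd = 79 - 64 = 15

15


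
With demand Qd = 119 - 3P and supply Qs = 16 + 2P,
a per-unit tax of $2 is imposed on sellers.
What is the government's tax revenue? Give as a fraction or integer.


With tax on sellers, new supply: Qs' = 16 + 2(P - 2)
= 12 + 2P
New equilibrium quantity:
Q_new = 274/5
Tax revenue = tax * Q_new = 2 * 274/5 = 548/5

548/5


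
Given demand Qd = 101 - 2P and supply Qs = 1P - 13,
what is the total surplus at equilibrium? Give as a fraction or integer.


Find equilibrium: 101 - 2P = 1P - 13
101 + 13 = 3P
P* = 114/3 = 38
Q* = 1*38 - 13 = 25
Inverse demand: P = 101/2 - Q/2, so P_max = 101/2
Inverse supply: P = 13 + Q/1, so P_min = 13
CS = (1/2) * 25 * (101/2 - 38) = 625/4
PS = (1/2) * 25 * (38 - 13) = 625/2
TS = CS + PS = 625/4 + 625/2 = 1875/4

1875/4


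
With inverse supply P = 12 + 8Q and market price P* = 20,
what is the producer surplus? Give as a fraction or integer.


Minimum supply price (at Q=0): P_min = 12
Quantity supplied at P* = 20:
Q* = (20 - 12)/8 = 1
PS = (1/2) * Q* * (P* - P_min)
PS = (1/2) * 1 * (20 - 12)
PS = (1/2) * 1 * 8 = 4

4


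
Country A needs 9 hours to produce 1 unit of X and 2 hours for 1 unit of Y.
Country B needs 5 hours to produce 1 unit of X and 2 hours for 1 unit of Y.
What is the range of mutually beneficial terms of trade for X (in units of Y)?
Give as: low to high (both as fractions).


Opportunity cost of X for Country A = hours_X / hours_Y = 9/2 = 9/2 units of Y
Opportunity cost of X for Country B = hours_X / hours_Y = 5/2 = 5/2 units of Y
Terms of trade must be between the two opportunity costs.
Range: 5/2 to 9/2

5/2 to 9/2


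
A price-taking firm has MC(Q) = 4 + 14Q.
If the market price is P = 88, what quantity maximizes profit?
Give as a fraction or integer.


In perfect competition, profit is maximized where P = MC.
88 = 4 + 14Q
84 = 14Q
Q* = 84/14 = 6

6


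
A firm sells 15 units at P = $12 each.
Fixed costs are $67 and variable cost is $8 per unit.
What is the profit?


Total Revenue = P * Q = 12 * 15 = $180
Total Cost = FC + VC*Q = 67 + 8*15 = $187
Profit = TR - TC = 180 - 187 = $-7

$-7


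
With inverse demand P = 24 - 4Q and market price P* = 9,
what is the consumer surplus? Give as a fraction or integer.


Maximum willingness to pay (at Q=0): P_max = 24
Quantity demanded at P* = 9:
Q* = (24 - 9)/4 = 15/4
CS = (1/2) * Q* * (P_max - P*)
CS = (1/2) * 15/4 * (24 - 9)
CS = (1/2) * 15/4 * 15 = 225/8

225/8


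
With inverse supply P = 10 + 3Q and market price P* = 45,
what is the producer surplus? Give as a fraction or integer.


Minimum supply price (at Q=0): P_min = 10
Quantity supplied at P* = 45:
Q* = (45 - 10)/3 = 35/3
PS = (1/2) * Q* * (P* - P_min)
PS = (1/2) * 35/3 * (45 - 10)
PS = (1/2) * 35/3 * 35 = 1225/6

1225/6


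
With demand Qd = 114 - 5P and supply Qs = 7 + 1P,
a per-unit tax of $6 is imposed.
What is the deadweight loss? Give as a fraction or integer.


Pre-tax equilibrium quantity: Q* = 149/6
Post-tax equilibrium quantity: Q_tax = 119/6
Reduction in quantity: Q* - Q_tax = 5
DWL = (1/2) * tax * (Q* - Q_tax)
DWL = (1/2) * 6 * 5 = 15

15


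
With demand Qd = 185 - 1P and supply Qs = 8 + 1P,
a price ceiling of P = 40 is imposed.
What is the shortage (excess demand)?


At P = 40:
Qd = 185 - 1*40 = 145
Qs = 8 + 1*40 = 48
Shortage = Qd - Qs = 145 - 48 = 97

97


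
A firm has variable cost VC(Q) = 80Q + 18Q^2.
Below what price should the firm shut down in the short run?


AVC(Q) = VC(Q)/Q = 80 + 18Q
AVC is increasing in Q, so minimum AVC is at Q -> 0+.
Min AVC = 80
The firm should shut down if P < 80.

80


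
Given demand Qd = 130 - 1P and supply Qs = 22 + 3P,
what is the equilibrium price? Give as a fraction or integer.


At equilibrium, Qd = Qs.
130 - 1P = 22 + 3P
130 - 22 = 1P + 3P
108 = 4P
P* = 108/4 = 27

27


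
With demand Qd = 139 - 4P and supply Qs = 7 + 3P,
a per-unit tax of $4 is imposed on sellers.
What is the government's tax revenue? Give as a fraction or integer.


With tax on sellers, new supply: Qs' = 7 + 3(P - 4)
= 3P - 5
New equilibrium quantity:
Q_new = 397/7
Tax revenue = tax * Q_new = 4 * 397/7 = 1588/7

1588/7


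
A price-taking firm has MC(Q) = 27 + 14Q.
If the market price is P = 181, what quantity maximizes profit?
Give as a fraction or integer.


In perfect competition, profit is maximized where P = MC.
181 = 27 + 14Q
154 = 14Q
Q* = 154/14 = 11

11


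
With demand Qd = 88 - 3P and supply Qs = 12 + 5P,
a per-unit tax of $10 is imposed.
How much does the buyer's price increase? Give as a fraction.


With a per-unit tax, the buyer's price increase depends on relative slopes.
Supply slope: d = 5, Demand slope: b = 3
Buyer's price increase = d * tax / (b + d)
= 5 * 10 / (3 + 5)
= 50 / 8 = 25/4

25/4


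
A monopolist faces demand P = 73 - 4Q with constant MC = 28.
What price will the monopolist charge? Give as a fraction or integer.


MR = 73 - 8Q
Set MR = MC: 73 - 8Q = 28
Q* = 45/8
Substitute into demand:
P* = 73 - 4*45/8 = 101/2

101/2


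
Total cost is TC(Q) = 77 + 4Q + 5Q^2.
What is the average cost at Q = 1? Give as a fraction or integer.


TC(1) = 77 + 4*1 + 5*1^2
TC(1) = 77 + 4 + 5 = 86
AC = TC/Q = 86/1 = 86

86


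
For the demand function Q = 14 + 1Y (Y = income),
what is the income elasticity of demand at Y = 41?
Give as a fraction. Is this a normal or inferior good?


dQ/dY = 1
At Y = 41: Q = 14 + 1*41 = 55
Ey = (dQ/dY)(Y/Q) = 1 * 41 / 55 = 41/55
Since Ey > 0, this is a normal good.

41/55 (normal good)


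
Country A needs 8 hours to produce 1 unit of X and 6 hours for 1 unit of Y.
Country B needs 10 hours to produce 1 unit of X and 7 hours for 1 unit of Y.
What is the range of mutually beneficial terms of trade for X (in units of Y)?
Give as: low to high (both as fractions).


Opportunity cost of X for Country A = hours_X / hours_Y = 8/6 = 4/3 units of Y
Opportunity cost of X for Country B = hours_X / hours_Y = 10/7 = 10/7 units of Y
Terms of trade must be between the two opportunity costs.
Range: 4/3 to 10/7

4/3 to 10/7


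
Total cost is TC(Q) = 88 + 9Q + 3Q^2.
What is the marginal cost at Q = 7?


MC = dTC/dQ = 9 + 2*3*Q
At Q = 7:
MC = 9 + 6*7
MC = 9 + 42 = 51

51


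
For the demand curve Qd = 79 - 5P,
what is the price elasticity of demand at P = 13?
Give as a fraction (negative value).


dQ/dP = -5
At P = 13: Q = 79 - 5*13 = 14
E = (dQ/dP)(P/Q) = (-5)(13/14) = -65/14

-65/14


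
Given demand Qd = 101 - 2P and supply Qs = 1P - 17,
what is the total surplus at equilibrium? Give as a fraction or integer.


Find equilibrium: 101 - 2P = 1P - 17
101 + 17 = 3P
P* = 118/3 = 118/3
Q* = 1*118/3 - 17 = 67/3
Inverse demand: P = 101/2 - Q/2, so P_max = 101/2
Inverse supply: P = 17 + Q/1, so P_min = 17
CS = (1/2) * 67/3 * (101/2 - 118/3) = 4489/36
PS = (1/2) * 67/3 * (118/3 - 17) = 4489/18
TS = CS + PS = 4489/36 + 4489/18 = 4489/12

4489/12


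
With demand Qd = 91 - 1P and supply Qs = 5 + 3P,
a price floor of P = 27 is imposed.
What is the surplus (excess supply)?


At P = 27:
Qd = 91 - 1*27 = 64
Qs = 5 + 3*27 = 86
Surplus = Qs - Qd = 86 - 64 = 22

22


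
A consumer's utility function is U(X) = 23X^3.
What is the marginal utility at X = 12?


MU = dU/dX = 23*3*X^(3-1)
MU = 69*X^2
At X = 12:
MU = 69 * 12^2
MU = 69 * 144 = 9936

9936


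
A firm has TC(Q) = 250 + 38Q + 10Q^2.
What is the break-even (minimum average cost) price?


AC(Q) = 250/Q + 38 + 10Q
To minimize: dAC/dQ = -250/Q^2 + 10 = 0
Q^2 = 250/10 = 25
Q* = 5
Min AC = 250/5 + 38 + 10*5
Min AC = 50 + 38 + 50 = 138

138


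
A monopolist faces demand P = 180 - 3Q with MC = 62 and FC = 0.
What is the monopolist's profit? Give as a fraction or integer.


MR = MC: 180 - 6Q = 62
Q* = 59/3
P* = 180 - 3*59/3 = 121
Profit = (P* - MC)*Q* - FC
= (121 - 62)*59/3 - 0
= 59*59/3 - 0
= 3481/3 - 0 = 3481/3

3481/3


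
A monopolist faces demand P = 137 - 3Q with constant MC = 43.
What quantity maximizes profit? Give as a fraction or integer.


TR = P*Q = (137 - 3Q)Q = 137Q - 3Q^2
MR = dTR/dQ = 137 - 6Q
Set MR = MC:
137 - 6Q = 43
94 = 6Q
Q* = 94/6 = 47/3

47/3


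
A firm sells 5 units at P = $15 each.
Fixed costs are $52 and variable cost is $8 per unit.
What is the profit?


Total Revenue = P * Q = 15 * 5 = $75
Total Cost = FC + VC*Q = 52 + 8*5 = $92
Profit = TR - TC = 75 - 92 = $-17

$-17


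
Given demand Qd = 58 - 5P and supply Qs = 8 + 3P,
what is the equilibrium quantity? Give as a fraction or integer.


First find equilibrium price:
58 - 5P = 8 + 3P
P* = 50/8 = 25/4
Then substitute into demand:
Q* = 58 - 5 * 25/4 = 107/4

107/4


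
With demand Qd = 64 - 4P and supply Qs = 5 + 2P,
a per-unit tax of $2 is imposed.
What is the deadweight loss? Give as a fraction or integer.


Pre-tax equilibrium quantity: Q* = 74/3
Post-tax equilibrium quantity: Q_tax = 22
Reduction in quantity: Q* - Q_tax = 8/3
DWL = (1/2) * tax * (Q* - Q_tax)
DWL = (1/2) * 2 * 8/3 = 8/3

8/3


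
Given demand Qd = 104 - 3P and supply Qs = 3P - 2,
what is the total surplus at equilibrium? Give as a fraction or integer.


Find equilibrium: 104 - 3P = 3P - 2
104 + 2 = 6P
P* = 106/6 = 53/3
Q* = 3*53/3 - 2 = 51
Inverse demand: P = 104/3 - Q/3, so P_max = 104/3
Inverse supply: P = 2/3 + Q/3, so P_min = 2/3
CS = (1/2) * 51 * (104/3 - 53/3) = 867/2
PS = (1/2) * 51 * (53/3 - 2/3) = 867/2
TS = CS + PS = 867/2 + 867/2 = 867

867


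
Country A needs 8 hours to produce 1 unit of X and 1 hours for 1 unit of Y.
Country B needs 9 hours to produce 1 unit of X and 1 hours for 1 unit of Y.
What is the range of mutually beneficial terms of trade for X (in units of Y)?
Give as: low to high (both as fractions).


Opportunity cost of X for Country A = hours_X / hours_Y = 8/1 = 8 units of Y
Opportunity cost of X for Country B = hours_X / hours_Y = 9/1 = 9 units of Y
Terms of trade must be between the two opportunity costs.
Range: 8 to 9

8 to 9


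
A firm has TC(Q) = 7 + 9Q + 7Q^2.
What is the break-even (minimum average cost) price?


AC(Q) = 7/Q + 9 + 7Q
To minimize: dAC/dQ = -7/Q^2 + 7 = 0
Q^2 = 7/7 = 1
Q* = 1
Min AC = 7/1 + 9 + 7*1
Min AC = 7 + 9 + 7 = 23

23


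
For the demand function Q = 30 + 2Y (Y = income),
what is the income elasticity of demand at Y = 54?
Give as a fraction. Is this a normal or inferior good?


dQ/dY = 2
At Y = 54: Q = 30 + 2*54 = 138
Ey = (dQ/dY)(Y/Q) = 2 * 54 / 138 = 18/23
Since Ey > 0, this is a normal good.

18/23 (normal good)


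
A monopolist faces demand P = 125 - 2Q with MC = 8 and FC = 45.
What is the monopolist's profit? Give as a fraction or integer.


MR = MC: 125 - 4Q = 8
Q* = 117/4
P* = 125 - 2*117/4 = 133/2
Profit = (P* - MC)*Q* - FC
= (133/2 - 8)*117/4 - 45
= 117/2*117/4 - 45
= 13689/8 - 45 = 13329/8

13329/8


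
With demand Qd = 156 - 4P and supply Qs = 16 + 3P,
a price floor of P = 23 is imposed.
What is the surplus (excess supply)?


At P = 23:
Qd = 156 - 4*23 = 64
Qs = 16 + 3*23 = 85
Surplus = Qs - Qd = 85 - 64 = 21

21


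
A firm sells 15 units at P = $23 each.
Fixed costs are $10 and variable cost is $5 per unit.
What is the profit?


Total Revenue = P * Q = 23 * 15 = $345
Total Cost = FC + VC*Q = 10 + 5*15 = $85
Profit = TR - TC = 345 - 85 = $260

$260


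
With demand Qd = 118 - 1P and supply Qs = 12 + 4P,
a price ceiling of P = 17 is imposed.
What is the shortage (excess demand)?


At P = 17:
Qd = 118 - 1*17 = 101
Qs = 12 + 4*17 = 80
Shortage = Qd - Qs = 101 - 80 = 21

21


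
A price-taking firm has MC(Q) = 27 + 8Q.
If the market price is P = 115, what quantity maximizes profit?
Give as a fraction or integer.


In perfect competition, profit is maximized where P = MC.
115 = 27 + 8Q
88 = 8Q
Q* = 88/8 = 11

11


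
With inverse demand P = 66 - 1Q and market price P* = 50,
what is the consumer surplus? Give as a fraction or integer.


Maximum willingness to pay (at Q=0): P_max = 66
Quantity demanded at P* = 50:
Q* = (66 - 50)/1 = 16
CS = (1/2) * Q* * (P_max - P*)
CS = (1/2) * 16 * (66 - 50)
CS = (1/2) * 16 * 16 = 128

128


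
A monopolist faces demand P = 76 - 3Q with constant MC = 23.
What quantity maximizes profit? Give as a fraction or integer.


TR = P*Q = (76 - 3Q)Q = 76Q - 3Q^2
MR = dTR/dQ = 76 - 6Q
Set MR = MC:
76 - 6Q = 23
53 = 6Q
Q* = 53/6 = 53/6

53/6


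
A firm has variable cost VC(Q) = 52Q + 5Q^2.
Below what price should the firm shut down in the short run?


AVC(Q) = VC(Q)/Q = 52 + 5Q
AVC is increasing in Q, so minimum AVC is at Q -> 0+.
Min AVC = 52
The firm should shut down if P < 52.

52


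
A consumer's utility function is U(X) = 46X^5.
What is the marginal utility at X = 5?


MU = dU/dX = 46*5*X^(5-1)
MU = 230*X^4
At X = 5:
MU = 230 * 5^4
MU = 230 * 625 = 143750

143750


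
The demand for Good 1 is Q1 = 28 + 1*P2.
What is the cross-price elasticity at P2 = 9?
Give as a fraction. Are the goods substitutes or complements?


dQ1/dP2 = 1
At P2 = 9: Q1 = 28 + 1*9 = 37
Exy = (dQ1/dP2)(P2/Q1) = 1 * 9 / 37 = 9/37
Since Exy > 0, the goods are substitutes.

9/37 (substitutes)


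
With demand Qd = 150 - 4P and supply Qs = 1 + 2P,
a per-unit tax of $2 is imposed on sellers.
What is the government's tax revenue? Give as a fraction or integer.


With tax on sellers, new supply: Qs' = 1 + 2(P - 2)
= 2P - 3
New equilibrium quantity:
Q_new = 48
Tax revenue = tax * Q_new = 2 * 48 = 96

96


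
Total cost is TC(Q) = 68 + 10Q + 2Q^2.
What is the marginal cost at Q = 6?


MC = dTC/dQ = 10 + 2*2*Q
At Q = 6:
MC = 10 + 4*6
MC = 10 + 24 = 34

34


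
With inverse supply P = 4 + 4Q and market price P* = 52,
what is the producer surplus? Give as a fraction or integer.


Minimum supply price (at Q=0): P_min = 4
Quantity supplied at P* = 52:
Q* = (52 - 4)/4 = 12
PS = (1/2) * Q* * (P* - P_min)
PS = (1/2) * 12 * (52 - 4)
PS = (1/2) * 12 * 48 = 288

288


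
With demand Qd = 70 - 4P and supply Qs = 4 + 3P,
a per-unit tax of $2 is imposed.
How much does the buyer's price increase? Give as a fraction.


With a per-unit tax, the buyer's price increase depends on relative slopes.
Supply slope: d = 3, Demand slope: b = 4
Buyer's price increase = d * tax / (b + d)
= 3 * 2 / (4 + 3)
= 6 / 7 = 6/7

6/7


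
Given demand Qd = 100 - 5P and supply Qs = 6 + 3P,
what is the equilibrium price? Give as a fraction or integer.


At equilibrium, Qd = Qs.
100 - 5P = 6 + 3P
100 - 6 = 5P + 3P
94 = 8P
P* = 94/8 = 47/4

47/4


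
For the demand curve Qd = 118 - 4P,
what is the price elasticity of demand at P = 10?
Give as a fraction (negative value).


dQ/dP = -4
At P = 10: Q = 118 - 4*10 = 78
E = (dQ/dP)(P/Q) = (-4)(10/78) = -20/39

-20/39


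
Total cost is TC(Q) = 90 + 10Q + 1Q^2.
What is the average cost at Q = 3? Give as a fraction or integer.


TC(3) = 90 + 10*3 + 1*3^2
TC(3) = 90 + 30 + 9 = 129
AC = TC/Q = 129/3 = 43

43


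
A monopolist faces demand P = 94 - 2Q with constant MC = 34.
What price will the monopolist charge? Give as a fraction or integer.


MR = 94 - 4Q
Set MR = MC: 94 - 4Q = 34
Q* = 15
Substitute into demand:
P* = 94 - 2*15 = 64

64


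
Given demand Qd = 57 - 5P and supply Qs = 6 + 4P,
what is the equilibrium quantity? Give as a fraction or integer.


First find equilibrium price:
57 - 5P = 6 + 4P
P* = 51/9 = 17/3
Then substitute into demand:
Q* = 57 - 5 * 17/3 = 86/3

86/3


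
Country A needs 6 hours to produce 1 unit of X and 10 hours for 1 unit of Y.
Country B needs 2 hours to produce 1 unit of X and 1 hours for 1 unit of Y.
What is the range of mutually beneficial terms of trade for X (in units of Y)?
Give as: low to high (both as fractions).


Opportunity cost of X for Country A = hours_X / hours_Y = 6/10 = 3/5 units of Y
Opportunity cost of X for Country B = hours_X / hours_Y = 2/1 = 2 units of Y
Terms of trade must be between the two opportunity costs.
Range: 3/5 to 2

3/5 to 2


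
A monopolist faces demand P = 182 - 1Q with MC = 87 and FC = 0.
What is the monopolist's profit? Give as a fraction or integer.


MR = MC: 182 - 2Q = 87
Q* = 95/2
P* = 182 - 1*95/2 = 269/2
Profit = (P* - MC)*Q* - FC
= (269/2 - 87)*95/2 - 0
= 95/2*95/2 - 0
= 9025/4 - 0 = 9025/4

9025/4


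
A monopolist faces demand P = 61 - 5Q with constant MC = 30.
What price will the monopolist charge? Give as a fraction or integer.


MR = 61 - 10Q
Set MR = MC: 61 - 10Q = 30
Q* = 31/10
Substitute into demand:
P* = 61 - 5*31/10 = 91/2

91/2


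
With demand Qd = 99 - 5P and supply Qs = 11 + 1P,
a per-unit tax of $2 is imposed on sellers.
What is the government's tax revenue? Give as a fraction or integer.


With tax on sellers, new supply: Qs' = 11 + 1(P - 2)
= 9 + 1P
New equilibrium quantity:
Q_new = 24
Tax revenue = tax * Q_new = 2 * 24 = 48

48


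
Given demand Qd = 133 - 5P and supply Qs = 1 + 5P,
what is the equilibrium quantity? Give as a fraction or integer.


First find equilibrium price:
133 - 5P = 1 + 5P
P* = 132/10 = 66/5
Then substitute into demand:
Q* = 133 - 5 * 66/5 = 67

67


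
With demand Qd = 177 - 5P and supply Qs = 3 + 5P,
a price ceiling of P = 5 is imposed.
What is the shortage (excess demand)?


At P = 5:
Qd = 177 - 5*5 = 152
Qs = 3 + 5*5 = 28
Shortage = Qd - Qs = 152 - 28 = 124

124


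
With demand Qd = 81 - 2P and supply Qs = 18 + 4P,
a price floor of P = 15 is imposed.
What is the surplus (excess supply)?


At P = 15:
Qd = 81 - 2*15 = 51
Qs = 18 + 4*15 = 78
Surplus = Qs - Qd = 78 - 51 = 27

27


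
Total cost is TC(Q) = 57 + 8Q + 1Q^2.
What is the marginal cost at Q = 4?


MC = dTC/dQ = 8 + 2*1*Q
At Q = 4:
MC = 8 + 2*4
MC = 8 + 8 = 16

16


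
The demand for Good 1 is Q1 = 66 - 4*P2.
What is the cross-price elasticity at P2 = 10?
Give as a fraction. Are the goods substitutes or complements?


dQ1/dP2 = -4
At P2 = 10: Q1 = 66 - 4*10 = 26
Exy = (dQ1/dP2)(P2/Q1) = -4 * 10 / 26 = -20/13
Since Exy < 0, the goods are complements.

-20/13 (complements)


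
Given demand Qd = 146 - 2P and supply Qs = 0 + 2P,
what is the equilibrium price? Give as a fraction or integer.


At equilibrium, Qd = Qs.
146 - 2P = 0 + 2P
146 - 0 = 2P + 2P
146 = 4P
P* = 146/4 = 73/2

73/2


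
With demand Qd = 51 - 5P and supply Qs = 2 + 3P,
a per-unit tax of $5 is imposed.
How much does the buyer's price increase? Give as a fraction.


With a per-unit tax, the buyer's price increase depends on relative slopes.
Supply slope: d = 3, Demand slope: b = 5
Buyer's price increase = d * tax / (b + d)
= 3 * 5 / (5 + 3)
= 15 / 8 = 15/8

15/8


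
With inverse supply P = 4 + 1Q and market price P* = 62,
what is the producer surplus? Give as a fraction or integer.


Minimum supply price (at Q=0): P_min = 4
Quantity supplied at P* = 62:
Q* = (62 - 4)/1 = 58
PS = (1/2) * Q* * (P* - P_min)
PS = (1/2) * 58 * (62 - 4)
PS = (1/2) * 58 * 58 = 1682

1682


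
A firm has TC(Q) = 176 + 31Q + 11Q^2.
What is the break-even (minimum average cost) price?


AC(Q) = 176/Q + 31 + 11Q
To minimize: dAC/dQ = -176/Q^2 + 11 = 0
Q^2 = 176/11 = 16
Q* = 4
Min AC = 176/4 + 31 + 11*4
Min AC = 44 + 31 + 44 = 119

119


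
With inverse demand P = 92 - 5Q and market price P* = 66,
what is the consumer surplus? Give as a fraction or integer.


Maximum willingness to pay (at Q=0): P_max = 92
Quantity demanded at P* = 66:
Q* = (92 - 66)/5 = 26/5
CS = (1/2) * Q* * (P_max - P*)
CS = (1/2) * 26/5 * (92 - 66)
CS = (1/2) * 26/5 * 26 = 338/5

338/5


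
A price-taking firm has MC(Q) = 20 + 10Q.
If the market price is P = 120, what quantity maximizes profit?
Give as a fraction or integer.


In perfect competition, profit is maximized where P = MC.
120 = 20 + 10Q
100 = 10Q
Q* = 100/10 = 10

10


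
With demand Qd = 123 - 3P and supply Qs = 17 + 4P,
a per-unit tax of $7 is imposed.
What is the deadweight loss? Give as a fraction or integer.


Pre-tax equilibrium quantity: Q* = 543/7
Post-tax equilibrium quantity: Q_tax = 459/7
Reduction in quantity: Q* - Q_tax = 12
DWL = (1/2) * tax * (Q* - Q_tax)
DWL = (1/2) * 7 * 12 = 42

42


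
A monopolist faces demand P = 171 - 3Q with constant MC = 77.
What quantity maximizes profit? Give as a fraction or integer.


TR = P*Q = (171 - 3Q)Q = 171Q - 3Q^2
MR = dTR/dQ = 171 - 6Q
Set MR = MC:
171 - 6Q = 77
94 = 6Q
Q* = 94/6 = 47/3

47/3


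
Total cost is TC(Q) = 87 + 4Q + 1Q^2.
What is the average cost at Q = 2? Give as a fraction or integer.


TC(2) = 87 + 4*2 + 1*2^2
TC(2) = 87 + 8 + 4 = 99
AC = TC/Q = 99/2 = 99/2

99/2


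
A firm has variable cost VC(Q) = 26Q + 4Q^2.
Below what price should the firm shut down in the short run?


AVC(Q) = VC(Q)/Q = 26 + 4Q
AVC is increasing in Q, so minimum AVC is at Q -> 0+.
Min AVC = 26
The firm should shut down if P < 26.

26


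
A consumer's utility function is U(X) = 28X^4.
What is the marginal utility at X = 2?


MU = dU/dX = 28*4*X^(4-1)
MU = 112*X^3
At X = 2:
MU = 112 * 2^3
MU = 112 * 8 = 896

896


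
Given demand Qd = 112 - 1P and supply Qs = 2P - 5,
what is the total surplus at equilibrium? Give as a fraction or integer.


Find equilibrium: 112 - 1P = 2P - 5
112 + 5 = 3P
P* = 117/3 = 39
Q* = 2*39 - 5 = 73
Inverse demand: P = 112 - Q/1, so P_max = 112
Inverse supply: P = 5/2 + Q/2, so P_min = 5/2
CS = (1/2) * 73 * (112 - 39) = 5329/2
PS = (1/2) * 73 * (39 - 5/2) = 5329/4
TS = CS + PS = 5329/2 + 5329/4 = 15987/4

15987/4


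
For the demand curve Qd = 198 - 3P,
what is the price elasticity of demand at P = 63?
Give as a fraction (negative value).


dQ/dP = -3
At P = 63: Q = 198 - 3*63 = 9
E = (dQ/dP)(P/Q) = (-3)(63/9) = -21

-21


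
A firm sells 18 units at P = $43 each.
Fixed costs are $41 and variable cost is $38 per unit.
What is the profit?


Total Revenue = P * Q = 43 * 18 = $774
Total Cost = FC + VC*Q = 41 + 38*18 = $725
Profit = TR - TC = 774 - 725 = $49

$49


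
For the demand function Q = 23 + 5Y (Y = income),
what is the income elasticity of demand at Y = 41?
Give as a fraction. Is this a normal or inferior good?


dQ/dY = 5
At Y = 41: Q = 23 + 5*41 = 228
Ey = (dQ/dY)(Y/Q) = 5 * 41 / 228 = 205/228
Since Ey > 0, this is a normal good.

205/228 (normal good)


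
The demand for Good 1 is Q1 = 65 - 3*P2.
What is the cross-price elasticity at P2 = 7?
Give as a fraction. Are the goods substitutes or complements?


dQ1/dP2 = -3
At P2 = 7: Q1 = 65 - 3*7 = 44
Exy = (dQ1/dP2)(P2/Q1) = -3 * 7 / 44 = -21/44
Since Exy < 0, the goods are complements.

-21/44 (complements)


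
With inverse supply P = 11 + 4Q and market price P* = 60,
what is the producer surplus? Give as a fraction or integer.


Minimum supply price (at Q=0): P_min = 11
Quantity supplied at P* = 60:
Q* = (60 - 11)/4 = 49/4
PS = (1/2) * Q* * (P* - P_min)
PS = (1/2) * 49/4 * (60 - 11)
PS = (1/2) * 49/4 * 49 = 2401/8

2401/8


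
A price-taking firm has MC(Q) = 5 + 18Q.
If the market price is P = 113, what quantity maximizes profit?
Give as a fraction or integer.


In perfect competition, profit is maximized where P = MC.
113 = 5 + 18Q
108 = 18Q
Q* = 108/18 = 6

6


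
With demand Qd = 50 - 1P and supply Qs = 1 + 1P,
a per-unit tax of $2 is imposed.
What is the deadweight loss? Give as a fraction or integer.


Pre-tax equilibrium quantity: Q* = 51/2
Post-tax equilibrium quantity: Q_tax = 49/2
Reduction in quantity: Q* - Q_tax = 1
DWL = (1/2) * tax * (Q* - Q_tax)
DWL = (1/2) * 2 * 1 = 1

1


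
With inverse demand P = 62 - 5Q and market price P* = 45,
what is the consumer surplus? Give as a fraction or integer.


Maximum willingness to pay (at Q=0): P_max = 62
Quantity demanded at P* = 45:
Q* = (62 - 45)/5 = 17/5
CS = (1/2) * Q* * (P_max - P*)
CS = (1/2) * 17/5 * (62 - 45)
CS = (1/2) * 17/5 * 17 = 289/10

289/10


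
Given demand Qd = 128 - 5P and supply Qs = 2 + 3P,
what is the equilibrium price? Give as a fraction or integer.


At equilibrium, Qd = Qs.
128 - 5P = 2 + 3P
128 - 2 = 5P + 3P
126 = 8P
P* = 126/8 = 63/4

63/4


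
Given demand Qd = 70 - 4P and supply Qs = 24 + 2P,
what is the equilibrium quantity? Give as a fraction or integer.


First find equilibrium price:
70 - 4P = 24 + 2P
P* = 46/6 = 23/3
Then substitute into demand:
Q* = 70 - 4 * 23/3 = 118/3

118/3


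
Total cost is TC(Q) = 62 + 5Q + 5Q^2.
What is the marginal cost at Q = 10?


MC = dTC/dQ = 5 + 2*5*Q
At Q = 10:
MC = 5 + 10*10
MC = 5 + 100 = 105

105


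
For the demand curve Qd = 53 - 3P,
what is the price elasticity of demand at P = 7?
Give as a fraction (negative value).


dQ/dP = -3
At P = 7: Q = 53 - 3*7 = 32
E = (dQ/dP)(P/Q) = (-3)(7/32) = -21/32

-21/32


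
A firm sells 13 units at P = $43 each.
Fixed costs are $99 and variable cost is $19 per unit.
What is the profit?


Total Revenue = P * Q = 43 * 13 = $559
Total Cost = FC + VC*Q = 99 + 19*13 = $346
Profit = TR - TC = 559 - 346 = $213

$213


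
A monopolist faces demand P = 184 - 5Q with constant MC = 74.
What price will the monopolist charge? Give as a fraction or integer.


MR = 184 - 10Q
Set MR = MC: 184 - 10Q = 74
Q* = 11
Substitute into demand:
P* = 184 - 5*11 = 129

129


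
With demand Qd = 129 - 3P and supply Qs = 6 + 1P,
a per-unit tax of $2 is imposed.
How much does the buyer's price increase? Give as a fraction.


With a per-unit tax, the buyer's price increase depends on relative slopes.
Supply slope: d = 1, Demand slope: b = 3
Buyer's price increase = d * tax / (b + d)
= 1 * 2 / (3 + 1)
= 2 / 4 = 1/2

1/2


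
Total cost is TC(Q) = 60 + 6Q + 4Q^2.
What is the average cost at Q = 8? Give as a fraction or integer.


TC(8) = 60 + 6*8 + 4*8^2
TC(8) = 60 + 48 + 256 = 364
AC = TC/Q = 364/8 = 91/2

91/2
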